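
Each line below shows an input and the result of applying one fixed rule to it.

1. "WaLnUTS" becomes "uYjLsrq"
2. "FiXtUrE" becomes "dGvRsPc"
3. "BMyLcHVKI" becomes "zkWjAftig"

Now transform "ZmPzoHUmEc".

xKnXMfsKcA

The rule is to flip the case of every letter, then shift every letter 2 places backward in the alphabet (wrapping around).
On "ZmPzoHUmEc": the first step gives "zMpZOhuMeC", and the second then gives "xKnXMfsKcA".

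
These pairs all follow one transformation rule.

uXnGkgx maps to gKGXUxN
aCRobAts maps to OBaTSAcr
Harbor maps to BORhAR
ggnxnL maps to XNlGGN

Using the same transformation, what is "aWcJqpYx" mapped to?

The transformation: move the first 3 characters to the end (rotate left by 3), then flip the case of every letter.
Working it through for "aWcJqpYx": intermediate "JqpYxaWc", final "jQPyXAwC".

jQPyXAwC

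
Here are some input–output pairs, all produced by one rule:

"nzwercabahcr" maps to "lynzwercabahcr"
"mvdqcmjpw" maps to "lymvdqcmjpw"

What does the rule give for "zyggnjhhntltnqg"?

Rule — prepend "ly".
Doing the same to "zyggnjhhntltnqg": "lyzyggnjhhntltnqg".

lyzyggnjhhntltnqg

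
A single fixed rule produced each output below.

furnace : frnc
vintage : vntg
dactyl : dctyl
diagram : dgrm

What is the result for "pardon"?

prdn

What's happening: remove every vowel.
On "pardon" that produces "prdn".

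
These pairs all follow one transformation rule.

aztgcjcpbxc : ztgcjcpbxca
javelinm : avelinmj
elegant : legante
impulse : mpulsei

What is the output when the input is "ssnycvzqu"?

snycvzqus

Rule — move the first character to the end.
"ssnycvzqu" → "snycvzqus".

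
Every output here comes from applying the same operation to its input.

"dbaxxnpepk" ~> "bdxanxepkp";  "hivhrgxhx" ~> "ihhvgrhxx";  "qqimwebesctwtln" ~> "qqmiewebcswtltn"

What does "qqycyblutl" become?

Each output is the input with this applied: swap each adjacent pair of characters (1↔2, 3↔4, ...).
Doing the same to "qqycyblutl": "qqcybyullt".

qqcybyullt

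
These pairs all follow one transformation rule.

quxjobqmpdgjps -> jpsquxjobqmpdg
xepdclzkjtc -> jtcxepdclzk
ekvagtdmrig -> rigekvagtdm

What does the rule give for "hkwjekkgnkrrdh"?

Looking at the pairs, the operation is to move the last 3 characters to the front (rotate right by 3).
So "hkwjekkgnkrrdh" becomes "rdhhkwjekkgnkr".

rdhhkwjekkgnkr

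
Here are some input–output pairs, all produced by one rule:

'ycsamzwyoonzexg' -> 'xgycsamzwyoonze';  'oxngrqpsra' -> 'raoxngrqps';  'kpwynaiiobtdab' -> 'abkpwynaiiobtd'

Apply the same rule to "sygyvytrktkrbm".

bmsygyvytrktkr

In each case the input is transformed by: move the last 2 characters to the front (rotate right by 2).
For "sygyvytrktkrbm" the result is "bmsygyvytrktkr".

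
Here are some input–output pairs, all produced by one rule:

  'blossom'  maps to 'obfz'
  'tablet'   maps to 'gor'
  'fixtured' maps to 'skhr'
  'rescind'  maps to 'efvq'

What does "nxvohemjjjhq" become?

The pattern: keep every other character starting from the first (positions 1st, 3rd, 5th, ...), then shift every letter 13 places forward in the alphabet (wrapping around) — i.e. ROT13.
Applying both steps to "nxvohemjjjhq": "nvhmjh", then "aiuzwu".

aiuzwu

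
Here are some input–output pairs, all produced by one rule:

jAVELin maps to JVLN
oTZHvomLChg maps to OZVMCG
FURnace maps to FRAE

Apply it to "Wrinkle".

The rule is to keep every other character starting from the first (positions 1st, 3rd, 5th, ...), then convert every letter to uppercase.
On "Wrinkle": the first step gives "Wike", and the second then gives "WIKE".

WIKE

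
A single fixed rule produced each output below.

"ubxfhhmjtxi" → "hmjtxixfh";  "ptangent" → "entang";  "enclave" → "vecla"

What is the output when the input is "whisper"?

Each output is the input with this applied: delete the first 2 characters, then move the first 3 characters to the end (rotate left by 3).
Doing the same to "whisper": "erisp".
(Check on "enclave": → "clave" → "vecla" ✓)

erisp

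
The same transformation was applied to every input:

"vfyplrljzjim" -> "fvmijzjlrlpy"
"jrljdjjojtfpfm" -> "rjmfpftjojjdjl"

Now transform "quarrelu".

uqulerra

The transformation: reverse the string, then move the last 2 characters to the front (rotate right by 2).
Starting from "quarrelu": after the first operation, "ulerrauq"; after the second, "uqulerra".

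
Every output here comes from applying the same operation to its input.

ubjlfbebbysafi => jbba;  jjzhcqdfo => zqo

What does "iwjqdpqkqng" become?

Each output is the input with this applied: keep one character in every 3, starting at position 3 (positions 3rd, 6th, 9th, ...).
On "iwjqdpqkqng" that produces "jpq".

jpq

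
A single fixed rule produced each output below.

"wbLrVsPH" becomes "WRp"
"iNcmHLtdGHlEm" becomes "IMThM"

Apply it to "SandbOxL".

sDX

The transformation: keep one character in every 3, starting at position 1 (positions 1st, 4th, 7th, ...), then flip the case of every letter.
Starting from "SandbOxL": after the first operation, "Sdx"; after the second, "sDX".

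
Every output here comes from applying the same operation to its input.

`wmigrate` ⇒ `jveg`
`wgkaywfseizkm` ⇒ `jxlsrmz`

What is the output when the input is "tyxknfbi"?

In each case the input is transformed by: shift every letter 13 places forward in the alphabet (wrapping around) — i.e. ROT13, then keep every other character starting from the first (positions 1st, 3rd, 5th, ...).
"tyxknfbi" → "glkxasov" → "gkao".

gkao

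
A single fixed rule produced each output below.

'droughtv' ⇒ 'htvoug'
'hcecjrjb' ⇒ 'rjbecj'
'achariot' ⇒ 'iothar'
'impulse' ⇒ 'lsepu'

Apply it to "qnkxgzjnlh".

nlhkxgzj

Rule — delete the first 2 characters, then move the last 3 characters to the front (rotate right by 3).
Working it through for "qnkxgzjnlh": intermediate "kxgzjnlh", final "nlhkxgzj".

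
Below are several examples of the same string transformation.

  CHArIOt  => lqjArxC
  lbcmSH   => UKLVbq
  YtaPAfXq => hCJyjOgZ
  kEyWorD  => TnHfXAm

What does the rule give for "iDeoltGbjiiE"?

In each case the input is transformed by: flip the case of every letter, then shift every letter 9 places forward in the alphabet (wrapping around).
Working it through for "iDeoltGbjiiE": intermediate "IdEOLTgBJIIe", final "RmNXUCpKSRRn".

RmNXUCpKSRRn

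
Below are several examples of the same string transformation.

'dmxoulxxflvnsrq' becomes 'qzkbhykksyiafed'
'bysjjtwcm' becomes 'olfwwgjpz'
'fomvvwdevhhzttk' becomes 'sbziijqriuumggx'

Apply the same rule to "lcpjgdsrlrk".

Rule — shift every letter 13 places forward in the alphabet (wrapping around) — i.e. ROT13.
So "lcpjgdsrlrk" becomes "ypcwtqfeyex".

ypcwtqfeyex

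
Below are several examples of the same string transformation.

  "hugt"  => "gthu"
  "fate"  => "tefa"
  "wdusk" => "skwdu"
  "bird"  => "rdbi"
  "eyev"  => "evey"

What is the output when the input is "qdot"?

otqd

The rule is to move the last 2 characters to the front (rotate right by 2).
On "qdot" that produces "otqd".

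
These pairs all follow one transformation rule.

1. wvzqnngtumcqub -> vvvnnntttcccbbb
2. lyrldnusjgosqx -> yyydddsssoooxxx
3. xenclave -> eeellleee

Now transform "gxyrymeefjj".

xxxyyyeeejjj

Rule — keep one character in every 3, starting at position 2 (positions 2nd, 5th, 8th, ...), then repeat every character 3 times.
Applying both steps to "gxyrymeefjj": "xyej", then "xxxyyyeeejjj".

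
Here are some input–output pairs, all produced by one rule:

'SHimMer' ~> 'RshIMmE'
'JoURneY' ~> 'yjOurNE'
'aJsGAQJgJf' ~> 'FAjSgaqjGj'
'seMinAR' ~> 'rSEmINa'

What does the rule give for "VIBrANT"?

The pattern: move the last character to the front, then flip the case of every letter.
Starting from "VIBrANT": after the first operation, "TVIBrAN"; after the second, "tvibRan".
(Check on "seMinAR": → "RseMinA" → "rSEmINa" ✓)

tvibRan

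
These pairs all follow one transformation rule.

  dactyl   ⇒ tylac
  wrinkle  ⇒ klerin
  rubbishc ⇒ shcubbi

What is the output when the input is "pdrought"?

The pattern: delete the first character, then move the last 3 characters to the front (rotate right by 3).
On "pdrought": the first step gives "drought", and the second then gives "ghtdrou".

ghtdrou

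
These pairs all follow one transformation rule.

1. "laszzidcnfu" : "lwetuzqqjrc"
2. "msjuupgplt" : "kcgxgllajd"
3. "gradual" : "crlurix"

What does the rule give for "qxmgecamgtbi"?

The transformation: shift every letter 9 places backward in the alphabet (wrapping around), then reverse the string.
"qxmgecamgtbi" → "hodxvtrdxksz" → "zskxdrtvxdoh".

zskxdrtvxdoh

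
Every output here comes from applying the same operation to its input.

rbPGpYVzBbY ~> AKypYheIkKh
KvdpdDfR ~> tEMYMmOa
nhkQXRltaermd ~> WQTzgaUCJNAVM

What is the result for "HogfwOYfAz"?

qXPOFxhOjI

Looking at the pairs, the operation is to flip the case of every letter, then shift every letter 9 places forward in the alphabet (wrapping around).
Working it through for "HogfwOYfAz": intermediate "hOGFWoyFaZ", final "qXPOFxhOjI".
(Check on "KvdpdDfR": → "kVDPDdFr" → "tEMYMmOa" ✓)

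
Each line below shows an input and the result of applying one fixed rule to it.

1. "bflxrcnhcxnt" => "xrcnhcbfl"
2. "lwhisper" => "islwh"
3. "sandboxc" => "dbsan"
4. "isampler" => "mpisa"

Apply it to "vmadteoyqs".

dteovma

Looking at the pairs, the operation is to delete the last 3 characters, then move the first 3 characters to the end (rotate left by 3).
Working it through for "vmadteoyqs": intermediate "vmadteo", final "dteovma".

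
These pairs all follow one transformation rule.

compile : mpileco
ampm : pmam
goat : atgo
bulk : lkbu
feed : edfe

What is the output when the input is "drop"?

What's happening: move the first 2 characters to the end (rotate left by 2).
"drop" → "opdr".

opdr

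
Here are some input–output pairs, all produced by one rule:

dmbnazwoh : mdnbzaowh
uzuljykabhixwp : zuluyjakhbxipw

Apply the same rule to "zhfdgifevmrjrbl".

hzdfigefmvjrbrl

The transformation: swap each adjacent pair of characters (1↔2, 3↔4, ...).
For "zhfdgifevmrjrbl" the result is "hzdfigefmvjrbrl".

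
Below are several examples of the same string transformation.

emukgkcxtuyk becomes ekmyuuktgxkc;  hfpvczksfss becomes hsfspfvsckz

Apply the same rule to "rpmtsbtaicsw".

Rule — take characters alternately from the front and the back (1st, last, 2nd, 2nd-last, ...).
On "rpmtsbtaicsw" that produces "rwpsmctisabt".

rwpsmctisabt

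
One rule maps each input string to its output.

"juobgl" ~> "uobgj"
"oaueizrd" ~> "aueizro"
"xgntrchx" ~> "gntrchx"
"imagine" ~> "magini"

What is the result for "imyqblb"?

myqbli

The pattern: delete the last character, then move the first character to the end.
On "imyqblb": the first step gives "imyqbl", and the second then gives "myqbli".
(Check on "xgntrchx": → "xgntrch" → "gntrchx" ✓)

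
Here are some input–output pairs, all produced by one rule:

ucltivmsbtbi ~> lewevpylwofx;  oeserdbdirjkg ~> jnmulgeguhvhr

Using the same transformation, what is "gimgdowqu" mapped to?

xtzrgjplj

The pattern: reverse the string, then shift every letter 3 places forward in the alphabet (wrapping around).
For "gimgdowqu" the result is "xtzrgjplj".
(Check on "oeserdbdirjkg": → "gkjridbdreseo" → "jnmulgeguhvhr" ✓)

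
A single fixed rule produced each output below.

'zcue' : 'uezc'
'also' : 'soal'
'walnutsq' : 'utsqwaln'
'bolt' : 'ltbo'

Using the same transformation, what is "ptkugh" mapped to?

ughptk

The pattern: swap the front and back halves of the string.
So "ptkugh" becomes "ughptk".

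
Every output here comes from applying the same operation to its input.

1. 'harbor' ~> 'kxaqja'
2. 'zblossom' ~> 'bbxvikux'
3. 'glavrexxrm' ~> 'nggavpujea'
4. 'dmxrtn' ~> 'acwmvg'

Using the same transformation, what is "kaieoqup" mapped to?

The pattern: swap the front and back halves of the string, then shift every letter 9 places forward in the alphabet (wrapping around).
Working it through for "kaieoqup": intermediate "oqupkaie", final "xzdytjrn".

xzdytjrn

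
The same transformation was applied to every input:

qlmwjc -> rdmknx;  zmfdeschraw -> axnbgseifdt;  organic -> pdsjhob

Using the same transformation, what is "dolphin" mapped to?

In each case the input is transformed by: take characters alternately from the front and the back (1st, last, 2nd, 2nd-last, ...), then shift every letter 1 place forward in the alphabet (wrapping around).
"dolphin" → "eopjmiq".

eopjmiq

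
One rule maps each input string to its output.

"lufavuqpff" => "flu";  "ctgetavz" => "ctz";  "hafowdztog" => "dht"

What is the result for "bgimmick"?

The pattern: sort the characters into alphabetical order, then keep one character in every 3, starting at position 2 (positions 2nd, 5th, 8th, ...).
Working it through for "bgimmick": intermediate "bcgiikmm", final "cim".

cim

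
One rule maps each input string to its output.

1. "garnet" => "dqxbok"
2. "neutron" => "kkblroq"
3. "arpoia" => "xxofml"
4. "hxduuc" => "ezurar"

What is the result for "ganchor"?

The transformation: take characters alternately from the front and the back (1st, last, 2nd, 2nd-last, ...), then shift every letter 3 places backward in the alphabet (wrapping around).
Applying both steps to "ganchor": "graonhc", then "doxlkez".
(Check on "neutron": → "nneourt" → "kkblroq" ✓)

doxlkez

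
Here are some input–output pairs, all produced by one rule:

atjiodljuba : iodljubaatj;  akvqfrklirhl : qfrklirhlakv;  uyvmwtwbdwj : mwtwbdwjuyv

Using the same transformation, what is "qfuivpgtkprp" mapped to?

ivpgtkprpqfu

The rule is to move the first 3 characters to the end (rotate left by 3).
For "qfuivpgtkprp" the result is "ivpgtkprpqfu".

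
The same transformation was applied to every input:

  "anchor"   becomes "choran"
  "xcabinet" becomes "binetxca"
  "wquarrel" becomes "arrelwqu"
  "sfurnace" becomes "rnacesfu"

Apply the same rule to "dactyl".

In each case the input is transformed by: move the last character to the front, then swap the front and back halves of the string.
Applying both steps to "dactyl": "ldacty", then "ctylda".

ctylda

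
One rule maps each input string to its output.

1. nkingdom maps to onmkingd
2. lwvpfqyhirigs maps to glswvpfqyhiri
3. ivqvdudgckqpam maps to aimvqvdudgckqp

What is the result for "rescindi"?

driescin

The rule is to swap the first and last characters, then move the last 2 characters to the front (rotate right by 2).
For "rescindi", step one produces "iescindr"; step two turns that into "driescin".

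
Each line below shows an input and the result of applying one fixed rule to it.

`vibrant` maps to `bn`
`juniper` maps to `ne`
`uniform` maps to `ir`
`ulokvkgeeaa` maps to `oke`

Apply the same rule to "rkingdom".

id

The rule is to keep one character in every 3, starting at position 3 (positions 3rd, 6th, 9th, ...).
Applying that to "rkingdom" gives "id".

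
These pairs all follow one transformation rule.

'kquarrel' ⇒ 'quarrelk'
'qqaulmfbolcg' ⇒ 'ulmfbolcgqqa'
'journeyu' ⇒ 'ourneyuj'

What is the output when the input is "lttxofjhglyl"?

xofjhglylltt

The rule is to swap the front and back halves of the string, then move the last 3 characters to the front (rotate right by 3).
Working it through for "lttxofjhglyl": intermediate "jhglyllttxof", final "xofjhglylltt".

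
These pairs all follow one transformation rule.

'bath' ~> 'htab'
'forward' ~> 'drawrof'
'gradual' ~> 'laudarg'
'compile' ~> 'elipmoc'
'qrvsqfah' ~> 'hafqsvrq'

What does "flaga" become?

agalf

In each case the input is transformed by: reverse the string.
Doing the same to "flaga": "agalf".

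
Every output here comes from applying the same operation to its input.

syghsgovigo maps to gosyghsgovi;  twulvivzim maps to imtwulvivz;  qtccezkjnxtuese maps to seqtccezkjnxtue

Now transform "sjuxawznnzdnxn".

xnsjuxawznnzdn

Looking at the pairs, the operation is to move the last 2 characters to the front (rotate right by 2).
"sjuxawznnzdnxn" → "xnsjuxawznnzdn".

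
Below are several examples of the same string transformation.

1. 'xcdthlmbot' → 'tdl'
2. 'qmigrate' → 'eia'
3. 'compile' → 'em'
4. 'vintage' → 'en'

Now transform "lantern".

nn

The pattern: move the last 2 characters to the front (rotate right by 2), then keep one character in every 3, starting at position 2 (positions 2nd, 5th, 8th, ...).
"lantern" → "rnlante" → "nn".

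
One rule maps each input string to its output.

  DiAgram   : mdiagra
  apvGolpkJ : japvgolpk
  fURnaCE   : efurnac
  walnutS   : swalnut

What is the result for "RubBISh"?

Looking at the pairs, the operation is to move the last character to the front, then convert every letter to lowercase.
On "RubBISh": the first step gives "hRubBIS", and the second then gives "hrubbis".

hrubbis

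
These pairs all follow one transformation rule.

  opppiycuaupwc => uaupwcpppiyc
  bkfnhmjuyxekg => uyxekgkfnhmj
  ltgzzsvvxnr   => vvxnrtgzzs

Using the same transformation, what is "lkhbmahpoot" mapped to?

hpootkhbma

Rule — delete the first character, then swap the front and back halves of the string.
So "lkhbmahpoot" becomes "hpootkhbma".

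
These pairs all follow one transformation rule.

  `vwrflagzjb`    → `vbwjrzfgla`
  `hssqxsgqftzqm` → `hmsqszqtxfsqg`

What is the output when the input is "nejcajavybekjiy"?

The pattern: take characters alternately from the front and the back (1st, last, 2nd, 2nd-last, ...).
For "nejcajavybekjiy" the result is "nyeijjckaejbayv".

nyeijjckaejbayv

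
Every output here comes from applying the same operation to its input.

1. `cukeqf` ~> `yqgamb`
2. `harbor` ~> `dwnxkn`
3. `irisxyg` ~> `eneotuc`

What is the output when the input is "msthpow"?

iopdlks

The pattern: shift every letter 4 places backward in the alphabet (wrapping around).
"msthpow" → "iopdlks".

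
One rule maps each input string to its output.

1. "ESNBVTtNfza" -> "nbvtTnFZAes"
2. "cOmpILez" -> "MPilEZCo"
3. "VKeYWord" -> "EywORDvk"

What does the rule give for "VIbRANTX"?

Brantxvi

Rule — flip the case of every letter, then move the first 2 characters to the end (rotate left by 2).
Starting from "VIbRANTX": after the first operation, "viBrantx"; after the second, "Brantxvi".
(Check on "VKeYWord": → "vkEywORD" → "EywORDvk" ✓)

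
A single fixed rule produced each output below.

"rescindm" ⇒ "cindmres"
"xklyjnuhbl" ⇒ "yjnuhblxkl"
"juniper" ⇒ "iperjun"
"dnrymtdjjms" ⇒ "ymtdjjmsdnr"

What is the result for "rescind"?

cindres

Rule — move the first 3 characters to the end (rotate left by 3).
So "rescind" becomes "cindres".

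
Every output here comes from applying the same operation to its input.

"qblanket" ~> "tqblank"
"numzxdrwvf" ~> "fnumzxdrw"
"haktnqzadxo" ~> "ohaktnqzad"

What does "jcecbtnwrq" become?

Rule — move the last character to the front, then delete the last character.
Starting from "jcecbtnwrq": after the first operation, "qjcecbtnwr"; after the second, "qjcecbtnw".

qjcecbtnw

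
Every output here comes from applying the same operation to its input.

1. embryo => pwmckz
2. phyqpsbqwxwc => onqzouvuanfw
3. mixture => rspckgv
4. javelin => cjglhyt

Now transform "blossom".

Each output is the input with this applied: move the first 3 characters to the end (rotate left by 3), then shift every letter 2 places backward in the alphabet (wrapping around).
Applying that to "blossom" gives "qqmkzjm".
(Check on "phyqpsbqwxwc": → "qpsbqwxwcphy" → "onqzouvuanfw" ✓)

qqmkzjm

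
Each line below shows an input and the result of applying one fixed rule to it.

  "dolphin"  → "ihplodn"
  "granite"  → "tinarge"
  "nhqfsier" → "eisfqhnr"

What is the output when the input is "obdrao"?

Looking at the pairs, the operation is to move the last character to the front, then reverse the string.
Starting from "obdrao": after the first operation, "oobdra"; after the second, "ardboo".

ardboo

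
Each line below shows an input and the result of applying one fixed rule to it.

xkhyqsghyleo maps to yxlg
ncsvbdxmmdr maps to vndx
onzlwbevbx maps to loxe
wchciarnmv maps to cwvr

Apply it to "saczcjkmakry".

zskk

Each output is the input with this applied: keep one character in every 3, starting at position 1 (positions 1st, 4th, 7th, ...), then swap each adjacent pair of characters (1↔2, 3↔4, ...).
Applying both steps to "saczcjkmakry": "szkk", then "zskk".
(Check on "wchciarnmv": → "wcrv" → "cwvr" ✓)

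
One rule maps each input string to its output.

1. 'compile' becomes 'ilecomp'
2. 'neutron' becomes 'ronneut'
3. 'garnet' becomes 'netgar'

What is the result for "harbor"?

In each case the input is transformed by: move the last 3 characters to the front (rotate right by 3).
For "harbor" the result is "borhar".

borhar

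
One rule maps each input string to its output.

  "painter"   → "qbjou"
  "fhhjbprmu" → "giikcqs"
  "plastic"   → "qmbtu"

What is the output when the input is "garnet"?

hbso

The pattern: shift every letter 1 place forward in the alphabet (wrapping around), then delete the last 2 characters.
"garnet" → "hbsofu" → "hbso".
(Check on "plastic": → "qmbtujd" → "qmbtu" ✓)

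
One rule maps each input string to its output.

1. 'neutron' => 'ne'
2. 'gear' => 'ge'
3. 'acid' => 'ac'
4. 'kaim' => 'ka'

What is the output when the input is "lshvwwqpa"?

The transformation: keep only the first 2 characters.
"lshvwwqpa" → "ls".

ls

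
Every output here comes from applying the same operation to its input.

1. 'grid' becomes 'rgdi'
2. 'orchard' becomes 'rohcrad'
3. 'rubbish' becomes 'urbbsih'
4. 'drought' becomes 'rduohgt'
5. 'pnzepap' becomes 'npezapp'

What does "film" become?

What's happening: swap each adjacent pair of characters (1↔2, 3↔4, ...).
For "film" the result is "ifml".

ifml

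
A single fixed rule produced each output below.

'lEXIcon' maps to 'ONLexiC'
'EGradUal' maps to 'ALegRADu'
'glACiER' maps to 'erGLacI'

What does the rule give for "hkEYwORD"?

rdHKeyWo

In each case the input is transformed by: move the last 2 characters to the front (rotate right by 2), then flip the case of every letter.
"hkEYwORD" → "RDhkEYwO" → "rdHKeyWo".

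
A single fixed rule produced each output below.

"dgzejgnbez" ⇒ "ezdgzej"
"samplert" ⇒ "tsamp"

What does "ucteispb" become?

Looking at the pairs, the operation is to swap the front and back halves of the string, then delete the first 3 characters.
Starting from "ucteispb": after the first operation, "ispbucte"; after the second, "bucte".

bucte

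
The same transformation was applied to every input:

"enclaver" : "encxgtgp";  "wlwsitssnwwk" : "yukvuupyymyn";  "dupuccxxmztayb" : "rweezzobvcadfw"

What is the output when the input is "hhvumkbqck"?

xwomdsemjj

What's happening: move the first 2 characters to the end (rotate left by 2), then shift every letter 2 places forward in the alphabet (wrapping around).
Applying both steps to "hhvumkbqck": "vumkbqckhh", then "xwomdsemjj".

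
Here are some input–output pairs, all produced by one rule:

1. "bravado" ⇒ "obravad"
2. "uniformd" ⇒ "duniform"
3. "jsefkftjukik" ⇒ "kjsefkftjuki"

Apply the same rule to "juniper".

The pattern: move the last character to the front.
So "juniper" becomes "rjunipe".

rjunipe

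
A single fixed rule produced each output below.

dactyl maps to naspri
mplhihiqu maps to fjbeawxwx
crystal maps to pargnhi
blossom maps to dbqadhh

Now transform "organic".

Rule — move the last 2 characters to the front (rotate right by 2), then shift every letter 11 places backward in the alphabet (wrapping around).
On "organic": the first step gives "icorgan", and the second then gives "xrdgvpc".
(Check on "dactyl": → "yldact" → "naspri" ✓)

xrdgvpc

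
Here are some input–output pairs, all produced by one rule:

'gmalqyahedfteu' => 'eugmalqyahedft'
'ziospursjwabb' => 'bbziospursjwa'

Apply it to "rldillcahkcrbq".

What's happening: move the last 2 characters to the front (rotate right by 2).
On "rldillcahkcrbq" that produces "bqrldillcahkcr".

bqrldillcahkcr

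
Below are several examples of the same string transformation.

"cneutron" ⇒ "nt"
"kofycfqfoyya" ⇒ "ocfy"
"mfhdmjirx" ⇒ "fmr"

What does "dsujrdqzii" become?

srz

In each case the input is transformed by: delete the last character, then keep one character in every 3, starting at position 2 (positions 2nd, 5th, 8th, ...).
On "dsujrdqzii": the first step gives "dsujrdqzi", and the second then gives "srz".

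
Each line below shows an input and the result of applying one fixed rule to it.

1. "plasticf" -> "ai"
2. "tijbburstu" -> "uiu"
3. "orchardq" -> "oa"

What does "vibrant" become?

ia

Each output is the input with this applied: move the last 2 characters to the front (rotate right by 2), then keep only the vowels.
On "vibrant": the first step gives "ntvibra", and the second then gives "ia".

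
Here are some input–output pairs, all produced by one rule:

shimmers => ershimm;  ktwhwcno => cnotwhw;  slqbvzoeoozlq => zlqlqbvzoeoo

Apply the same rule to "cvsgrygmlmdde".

ddevsgrygmlm

Looking at the pairs, the operation is to delete the first character, then move the last 3 characters to the front (rotate right by 3).
Applying both steps to "cvsgrygmlmdde": "vsgrygmlmdde", then "ddevsgrygmlm".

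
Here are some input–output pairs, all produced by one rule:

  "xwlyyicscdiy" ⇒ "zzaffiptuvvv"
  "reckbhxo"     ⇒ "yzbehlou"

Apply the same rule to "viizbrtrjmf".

ycffgjooqsw

The pattern: sort the characters into alphabetical order, then shift every letter 3 places backward in the alphabet (wrapping around).
"viizbrtrjmf" → "ycffgjooqsw".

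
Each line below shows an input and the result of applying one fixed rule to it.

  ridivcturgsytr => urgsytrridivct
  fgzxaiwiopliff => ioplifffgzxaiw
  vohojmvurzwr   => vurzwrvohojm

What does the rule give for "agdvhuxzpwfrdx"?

What's happening: swap the front and back halves of the string.
For "agdvhuxzpwfrdx" the result is "zpwfrdxagdvhux".

zpwfrdxagdvhux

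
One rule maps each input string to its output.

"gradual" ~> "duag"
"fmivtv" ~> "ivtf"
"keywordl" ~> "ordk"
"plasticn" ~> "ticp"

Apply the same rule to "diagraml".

ramd

The rule is to swap the first and last characters, then keep only the last 4 characters.
For "diagraml", step one produces "liagramd"; step two turns that into "ramd".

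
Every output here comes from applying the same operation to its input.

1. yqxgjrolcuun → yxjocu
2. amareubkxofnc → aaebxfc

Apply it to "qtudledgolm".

quldom

Rule — keep every other character starting from the first (positions 1st, 3rd, 5th, ...).
For "qtudledgolm" the result is "quldom".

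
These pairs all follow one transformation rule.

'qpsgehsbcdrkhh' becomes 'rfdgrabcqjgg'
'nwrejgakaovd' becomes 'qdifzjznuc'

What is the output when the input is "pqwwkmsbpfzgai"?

vvjlraoeyfzh

The rule is to delete the first 2 characters, then shift every letter 1 place backward in the alphabet (wrapping around).
On "pqwwkmsbpfzgai": the first step gives "wwkmsbpfzgai", and the second then gives "vvjlraoeyfzh".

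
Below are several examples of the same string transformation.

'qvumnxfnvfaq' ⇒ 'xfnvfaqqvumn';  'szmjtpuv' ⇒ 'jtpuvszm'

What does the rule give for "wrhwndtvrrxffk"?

tvrrxffkwrhwnd

In each case the input is transformed by: move the last character to the front, then swap the front and back halves of the string.
Starting from "wrhwndtvrrxffk": after the first operation, "kwrhwndtvrrxff"; after the second, "tvrrxffkwrhwnd".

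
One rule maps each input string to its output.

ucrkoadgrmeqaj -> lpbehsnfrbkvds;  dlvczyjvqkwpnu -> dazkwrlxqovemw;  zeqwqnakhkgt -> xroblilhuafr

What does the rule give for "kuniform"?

Looking at the pairs, the operation is to move the first 3 characters to the end (rotate left by 3), then shift every letter 1 place forward in the alphabet (wrapping around).
Working it through for "kuniform": intermediate "iformkun", final "jgpsnlvo".

jgpsnlvo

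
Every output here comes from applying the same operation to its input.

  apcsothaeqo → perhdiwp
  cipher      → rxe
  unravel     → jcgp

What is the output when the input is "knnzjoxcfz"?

zccoydm

Rule — delete the last 3 characters, then shift every letter 11 places backward in the alphabet (wrapping around).
On "knnzjoxcfz": the first step gives "knnzjox", and the second then gives "zccoydm".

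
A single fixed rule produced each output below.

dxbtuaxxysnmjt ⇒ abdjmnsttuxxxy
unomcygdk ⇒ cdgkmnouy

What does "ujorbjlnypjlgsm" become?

bgjjjllmnoprsuy

Rule — sort the characters into alphabetical order.
For "ujorbjlnypjlgsm" the result is "bgjjjllmnoprsuy".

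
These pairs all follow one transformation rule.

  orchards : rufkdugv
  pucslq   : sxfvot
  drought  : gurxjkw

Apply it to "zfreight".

The rule is to shift every letter 3 places forward in the alphabet (wrapping around).
Applying that to "zfreight" gives "ciuhljkw".

ciuhljkw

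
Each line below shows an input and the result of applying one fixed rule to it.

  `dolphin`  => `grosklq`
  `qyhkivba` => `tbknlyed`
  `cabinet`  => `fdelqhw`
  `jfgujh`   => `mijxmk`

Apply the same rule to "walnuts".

zdoqxwv

The rule is to shift every letter 3 places forward in the alphabet (wrapping around).
For "walnuts" the result is "zdoqxwv".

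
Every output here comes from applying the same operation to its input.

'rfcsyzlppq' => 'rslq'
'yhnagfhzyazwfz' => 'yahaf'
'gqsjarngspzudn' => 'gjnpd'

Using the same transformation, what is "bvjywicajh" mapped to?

The transformation: keep one character in every 3, starting at position 1 (positions 1st, 4th, 7th, ...).
For "bvjywicajh" the result is "bych".

bych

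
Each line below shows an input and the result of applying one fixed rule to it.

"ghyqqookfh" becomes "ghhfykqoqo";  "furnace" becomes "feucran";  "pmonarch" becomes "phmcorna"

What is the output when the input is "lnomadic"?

lcniodma

The rule is to take characters alternately from the front and the back (1st, last, 2nd, 2nd-last, ...).
On "lnomadic" that produces "lcniodma".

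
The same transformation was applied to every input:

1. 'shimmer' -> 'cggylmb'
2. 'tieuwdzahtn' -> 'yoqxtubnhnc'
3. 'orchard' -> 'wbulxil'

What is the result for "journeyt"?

Each output is the input with this applied: shift every letter 6 places backward in the alphabet (wrapping around), then move the first 2 characters to the end (rotate left by 2).
Applying that to "journeyt" gives "olhysndi".

olhysndi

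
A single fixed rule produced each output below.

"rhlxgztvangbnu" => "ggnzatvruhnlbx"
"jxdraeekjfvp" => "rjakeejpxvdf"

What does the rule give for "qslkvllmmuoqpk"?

The pattern: take characters alternately from the front and the back (1st, last, 2nd, 2nd-last, ...), then swap the front and back halves of the string.
Applying that to "qslkvllmmuoqpk" gives "ovulmlmqksplqk".

ovulmlmqksplqk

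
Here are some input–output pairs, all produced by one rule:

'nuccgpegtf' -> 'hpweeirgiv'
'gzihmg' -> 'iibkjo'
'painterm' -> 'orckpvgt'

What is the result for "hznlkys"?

ujbpnma

What's happening: move the last character to the front, then shift every letter 2 places forward in the alphabet (wrapping around).
"hznlkys" → "shznlky" → "ujbpnma".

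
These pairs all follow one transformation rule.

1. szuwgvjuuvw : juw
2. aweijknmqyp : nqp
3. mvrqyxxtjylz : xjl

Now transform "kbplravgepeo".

The rule is to keep every other character starting from the first (positions 1st, 3rd, 5th, ...), then keep only the last 3 characters.
Working it through for "kbplravgepeo": intermediate "kprvee", final "vee".

vee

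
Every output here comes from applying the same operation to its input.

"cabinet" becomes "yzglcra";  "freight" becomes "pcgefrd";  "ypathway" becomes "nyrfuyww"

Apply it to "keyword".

The pattern: shift every letter 2 places backward in the alphabet (wrapping around), then move the first character to the end.
For "keyword" the result is "cwumpbi".

cwumpbi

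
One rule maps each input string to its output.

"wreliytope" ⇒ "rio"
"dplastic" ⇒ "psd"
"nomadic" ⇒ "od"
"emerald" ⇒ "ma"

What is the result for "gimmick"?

ii

Each output is the input with this applied: swap the first and last characters, then keep one character in every 3, starting at position 2 (positions 2nd, 5th, 8th, ...).
"gimmick" → "kimmicg" → "ii".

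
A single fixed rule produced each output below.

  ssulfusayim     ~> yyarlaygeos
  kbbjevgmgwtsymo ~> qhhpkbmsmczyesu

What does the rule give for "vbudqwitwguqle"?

Rule — shift every letter 6 places forward in the alphabet (wrapping around).
For "vbudqwitwguqle" the result is "bhajwcozcmawrk".

bhajwcozcmawrk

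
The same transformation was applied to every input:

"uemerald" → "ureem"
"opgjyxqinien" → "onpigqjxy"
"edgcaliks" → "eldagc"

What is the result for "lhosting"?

lthso

The pattern: delete the last 3 characters, then take characters alternately from the front and the back (1st, last, 2nd, 2nd-last, ...).
Applying both steps to "lhosting": "lhost", then "lthso".
(Check on "opgjyxqinien": → "opgjyxqin" → "onpigqjxy" ✓)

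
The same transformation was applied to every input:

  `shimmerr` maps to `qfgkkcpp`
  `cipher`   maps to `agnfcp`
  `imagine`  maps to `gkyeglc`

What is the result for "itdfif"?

Looking at the pairs, the operation is to shift every letter 2 places backward in the alphabet (wrapping around).
Applying that to "itdfif" gives "grbdgd".

grbdgd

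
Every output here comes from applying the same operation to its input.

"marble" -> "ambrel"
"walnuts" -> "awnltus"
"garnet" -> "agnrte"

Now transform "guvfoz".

The transformation: swap each adjacent pair of characters (1↔2, 3↔4, ...).
Applying that to "guvfoz" gives "ugfvzo".

ugfvzo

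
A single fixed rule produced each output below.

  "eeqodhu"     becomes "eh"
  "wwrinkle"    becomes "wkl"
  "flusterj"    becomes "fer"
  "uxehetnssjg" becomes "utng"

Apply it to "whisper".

we

Rule — swap each adjacent pair of characters (1↔2, 3↔4, ...), then keep one character in every 3, starting at position 2 (positions 2nd, 5th, 8th, ...).
For "whisper" the result is "we".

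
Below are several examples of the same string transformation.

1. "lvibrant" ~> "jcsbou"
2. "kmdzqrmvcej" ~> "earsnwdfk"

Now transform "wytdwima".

Rule — delete the first 2 characters, then shift every letter 1 place forward in the alphabet (wrapping around).
For "wytdwima", step one produces "tdwima"; step two turns that into "uexjnb".

uexjnb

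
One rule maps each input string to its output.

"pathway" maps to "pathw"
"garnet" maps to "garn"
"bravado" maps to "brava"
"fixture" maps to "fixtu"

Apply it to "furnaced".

furnac

The rule is to delete the last 2 characters.
"furnaced" → "furnac".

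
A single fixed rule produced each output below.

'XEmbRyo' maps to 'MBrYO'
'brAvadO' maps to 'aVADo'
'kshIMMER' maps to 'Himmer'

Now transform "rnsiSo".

Rule — flip the case of every letter, then delete the first 2 characters.
Applying both steps to "rnsiSo": "RNSIsO", then "SIsO".

SIsO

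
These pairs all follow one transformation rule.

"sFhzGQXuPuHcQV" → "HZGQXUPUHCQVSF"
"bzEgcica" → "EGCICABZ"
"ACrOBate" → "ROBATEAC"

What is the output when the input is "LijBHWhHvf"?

JBHWHHVFLI

What's happening: move the first 2 characters to the end (rotate left by 2), then convert every letter to uppercase.
Working it through for "LijBHWhHvf": intermediate "jBHWhHvfLi", final "JBHWHHVFLI".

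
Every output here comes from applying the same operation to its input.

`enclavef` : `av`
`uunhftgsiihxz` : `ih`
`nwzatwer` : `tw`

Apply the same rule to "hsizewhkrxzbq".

In each case the input is transformed by: delete the last 2 characters, then keep only the last 2 characters.
Working it through for "hsizewhkrxzbq": intermediate "hsizewhkrxz", final "xz".
(Check on "nwzatwer": → "nwzatw" → "tw" ✓)

xz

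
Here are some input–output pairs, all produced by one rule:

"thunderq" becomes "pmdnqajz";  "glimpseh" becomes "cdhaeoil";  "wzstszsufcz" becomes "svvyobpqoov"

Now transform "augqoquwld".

The transformation: take characters alternately from the front and the back (1st, last, 2nd, 2nd-last, ...), then shift every letter 4 places backward in the alphabet (wrapping around).
"augqoquwld" → "wzqhcsmqkm".
(Check on "thunderq": → "tqhruend" → "pmdnqajz" ✓)

wzqhcsmqkm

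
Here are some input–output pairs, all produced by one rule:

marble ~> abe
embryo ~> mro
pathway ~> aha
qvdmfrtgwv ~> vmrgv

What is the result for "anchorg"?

nhr

The rule is to keep every other character starting from the second (positions 2nd, 4th, 6th, ...).
On "anchorg" that produces "nhr".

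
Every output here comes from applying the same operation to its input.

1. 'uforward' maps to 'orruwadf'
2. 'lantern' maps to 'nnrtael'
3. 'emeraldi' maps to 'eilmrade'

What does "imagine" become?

iimnaeg

Rule — sort the characters into alphabetical order, then move the first 3 characters to the end (rotate left by 3).
Doing the same to "imagine": "iimnaeg".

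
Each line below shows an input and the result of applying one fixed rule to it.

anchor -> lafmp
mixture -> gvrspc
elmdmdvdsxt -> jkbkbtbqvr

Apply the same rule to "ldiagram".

bgyepyk

Each output is the input with this applied: delete the first character, then shift every letter 2 places backward in the alphabet (wrapping around).
For "ldiagram", step one produces "diagram"; step two turns that into "bgyepyk".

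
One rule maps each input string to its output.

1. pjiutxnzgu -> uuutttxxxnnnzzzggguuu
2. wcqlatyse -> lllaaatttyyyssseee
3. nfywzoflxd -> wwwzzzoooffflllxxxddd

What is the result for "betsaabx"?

sssaaaaaabbbxxx

The pattern: delete the first 3 characters, then repeat every character 3 times.
So "betsaabx" becomes "sssaaaaaabbbxxx".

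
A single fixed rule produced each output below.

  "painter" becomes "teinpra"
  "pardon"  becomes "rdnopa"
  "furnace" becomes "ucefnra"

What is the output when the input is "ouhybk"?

yhkoub

Each output is the input with this applied: sort the characters into alphabetical order, then swap the first and last characters.
Starting from "ouhybk": after the first operation, "bhkouy"; after the second, "yhkoub".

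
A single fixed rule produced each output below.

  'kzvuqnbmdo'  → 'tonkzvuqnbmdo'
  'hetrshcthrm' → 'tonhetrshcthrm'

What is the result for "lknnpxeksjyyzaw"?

tonlknnpxeksjyyzaw

Looking at the pairs, the operation is to prepend "ton".
Doing the same to "lknnpxeksjyyzaw": "tonlknnpxeksjyyzaw".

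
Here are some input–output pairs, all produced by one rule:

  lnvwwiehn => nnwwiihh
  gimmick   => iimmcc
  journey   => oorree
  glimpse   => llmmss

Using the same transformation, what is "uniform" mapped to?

Looking at the pairs, the operation is to keep every other character starting from the second (positions 2nd, 4th, 6th, ...), then double every character.
Starting from "uniform": after the first operation, "nfr"; after the second, "nnffrr".
(Check on "glimpse": → "lms" → "llmmss" ✓)

nnffrr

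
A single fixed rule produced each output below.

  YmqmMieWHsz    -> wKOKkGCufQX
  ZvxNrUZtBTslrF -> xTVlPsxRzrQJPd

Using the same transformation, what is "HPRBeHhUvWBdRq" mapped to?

The pattern: flip the case of every letter, then shift every letter 2 places backward in the alphabet (wrapping around).
On "HPRBeHhUvWBdRq": the first step gives "hprbEhHuVwbDrQ", and the second then gives "fnpzCfFsTuzBpO".

fnpzCfFsTuzBpO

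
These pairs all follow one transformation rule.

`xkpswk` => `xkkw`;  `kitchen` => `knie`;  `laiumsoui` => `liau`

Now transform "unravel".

The rule is to take characters alternately from the front and the back (1st, last, 2nd, 2nd-last, ...), then keep only the first 4 characters.
Working it through for "unravel": intermediate "ulnerva", final "ulne".

ulne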